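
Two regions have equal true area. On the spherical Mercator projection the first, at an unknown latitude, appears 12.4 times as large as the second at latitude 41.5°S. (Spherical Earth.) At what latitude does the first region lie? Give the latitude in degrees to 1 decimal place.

Mercator areal scale is sec²φ, so apparent-area ratio = sec²φ₁ / sec²φ₂ = cos²φ₂ / cos²φ₁.
cos²φ₂ / cos²φ₁ = 12.4  ⇒  cos φ₁ = cos 41.5° / √12.4 = 0.7490/3.521 = 0.2127.
φ₁ = arccos(0.2127) ≈ 77.7°.

77.7°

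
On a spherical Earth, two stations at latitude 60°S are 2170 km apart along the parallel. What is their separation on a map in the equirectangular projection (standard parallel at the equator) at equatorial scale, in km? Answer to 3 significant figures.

Plate carrée maps x = Rλ, y = Rφ. The meridian scale is h = 1 and the parallel scale is k = 1/cos φ = sec φ.
Along the parallel, k = sec 60° = 1/0.5000 = 2.000.
Map distance = 2170 × 2.000 ≈ 4340 km.

4340 km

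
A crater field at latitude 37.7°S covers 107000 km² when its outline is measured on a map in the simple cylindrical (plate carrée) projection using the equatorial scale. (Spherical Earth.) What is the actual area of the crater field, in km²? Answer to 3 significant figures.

Plate carrée maps x = Rλ, y = Rφ. The meridian scale is h = 1 and the parallel scale is k = 1/cos φ = sec φ.
Areal scale = h·k = 1 × sec φ; at 37.7°, h = 1.000, k = 1.264, so h·k = 1.264.
True area = apparent / (areal scale) = 107000 / 1.264 ≈ 84700 km².

84700 km²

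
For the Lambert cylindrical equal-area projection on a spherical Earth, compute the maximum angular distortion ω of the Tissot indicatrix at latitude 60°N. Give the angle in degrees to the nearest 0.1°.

The Lambert cylindrical equal-area projection is the cylindrical equal-area projection with its standard parallel at the equator (φ₀ = 0). For cylindrical equal-area with standard parallel φ₀, h = cos φ / cos φ₀ and k = cos φ₀ / cos φ, so h·k = 1.
At 60°: h = 0.5000, k = 2.000; principal scales a = 2.000, b = 0.5000.
sin(ω/2) = (a − b)/(a + b) = 1.500/2.500 = 0.6000, so ω = 2 arcsin(0.6000) ≈ 73.7°.

73.7°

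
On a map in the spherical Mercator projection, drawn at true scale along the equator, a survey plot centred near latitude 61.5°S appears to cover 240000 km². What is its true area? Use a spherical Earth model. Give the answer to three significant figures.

54600 km²

The Mercator projection is conformal; its linear scale factor is the same in every direction and equals sec φ = 1/cos φ.
Areal scale = k² = sec²φ = 1/cos²(61.5°) = 1/0.4772² = 4.392.
True area = apparent / (areal scale) = 240000 / 4.392 ≈ 54600 km².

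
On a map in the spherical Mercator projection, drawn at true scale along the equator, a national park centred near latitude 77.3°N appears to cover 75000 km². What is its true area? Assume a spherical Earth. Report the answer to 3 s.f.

3620 km²

The Mercator projection is conformal; its linear scale factor is the same in every direction and equals sec φ = 1/cos φ.
Areal scale = k² = sec²φ = 1/cos²(77.3°) = 1/0.2198² = 20.69.
True area = apparent / (areal scale) = 75000 / 20.69 ≈ 3620 km².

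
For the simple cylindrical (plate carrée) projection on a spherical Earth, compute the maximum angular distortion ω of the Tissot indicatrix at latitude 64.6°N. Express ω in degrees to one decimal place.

47.1°

Plate carrée maps x = Rλ, y = Rφ. The meridian scale is h = 1 and the parallel scale is k = 1/cos φ = sec φ.
At 64.6°: h = 1.000, k = 2.331; principal scales a = 2.331, b = 1.000.
sin(ω/2) = (a − b)/(a + b) = 1.331/3.331 = 0.3996, so ω = 2 arcsin(0.3996) ≈ 47.1°.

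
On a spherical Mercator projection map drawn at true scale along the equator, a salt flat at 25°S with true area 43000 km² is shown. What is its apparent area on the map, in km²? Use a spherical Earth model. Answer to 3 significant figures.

52400 km²

Mercator is conformal, so the point scale is isotropic: h = k = sec φ = 1/cos φ.
Areal scale = k² = sec²φ = 1/cos²(25°) = 1/0.9063² = 1.217.
Apparent area = 43000 × 1.217 ≈ 52400 km².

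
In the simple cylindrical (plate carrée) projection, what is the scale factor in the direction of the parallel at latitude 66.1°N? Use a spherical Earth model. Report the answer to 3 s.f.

2.47

For the equirectangular projection with φ₀ = 0 (plate carrée), h = 1 along meridians and k = sec φ along parallels.
k = 1/cos 66.1° = 1/0.4051 = 2.468.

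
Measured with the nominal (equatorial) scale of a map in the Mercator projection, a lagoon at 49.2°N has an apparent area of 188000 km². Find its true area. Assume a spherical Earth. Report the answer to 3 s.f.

80300 km²

For Mercator, h = k = sec φ (a conformal cylindrical projection has a single point scale, 1/cos φ).
Areal scale = k² = sec²φ = 1/cos²(49.2°) = 1/0.6534² = 2.342.
True area = apparent / (areal scale) = 188000 / 2.342 ≈ 80300 km².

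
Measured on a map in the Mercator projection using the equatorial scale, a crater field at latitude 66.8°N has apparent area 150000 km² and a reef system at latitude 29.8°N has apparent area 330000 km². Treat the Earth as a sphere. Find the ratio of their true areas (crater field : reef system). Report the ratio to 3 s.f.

0.0937

Since Mercator area scale is 1/cos²φ, the true area equals the apparent area multiplied by cos²φ.
True area of crater field: 150000 × cos²(66.8°) = 150000 × 0.1552 = 23280 km².
True area of reef system: 330000 × cos²(29.8°) = 330000 × 0.7530 = 248500 km².
Ratio = 23280 / 248500 ≈ 0.0937.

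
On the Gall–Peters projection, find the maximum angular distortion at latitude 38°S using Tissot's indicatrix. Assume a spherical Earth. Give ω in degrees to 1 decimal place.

Gall–Peters is a cylindrical equal-area projection with standard parallels at ±45°. Cylindrical equal-area (φ₀ = 45°): h = cos φ / cos 45° along meridians, k = cos 45° / cos φ along parallels; h·k = 1.
At 38°: h = 1.114, k = 0.8973; principal scales a = 1.114, b = 0.8973.
sin(ω/2) = (a − b)/(a + b) = 0.2171/2.012 = 0.1079, so ω = 2 arcsin(0.1079) ≈ 12.4°.

12.4°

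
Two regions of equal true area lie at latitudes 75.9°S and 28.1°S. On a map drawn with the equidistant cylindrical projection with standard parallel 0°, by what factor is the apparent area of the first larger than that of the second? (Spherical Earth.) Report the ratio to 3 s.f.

For the equirectangular projection with φ₀ = 0 (plate carrée), h = 1 along meridians and k = sec φ along parallels.
Areal scale at 75.9°: h·k = 1.000 × 4.105 = 4.105.
Areal scale at 28.1°: h·k = 1.000 × 1.134 = 1.134.
Ratio = 4.105/1.134 ≈ 3.62.

3.62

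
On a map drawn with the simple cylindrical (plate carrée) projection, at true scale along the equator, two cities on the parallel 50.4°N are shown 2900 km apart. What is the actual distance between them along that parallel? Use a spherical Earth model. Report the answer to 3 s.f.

1850 km

Plate carrée maps x = Rλ, y = Rφ. The meridian scale is h = 1 and the parallel scale is k = 1/cos φ = sec φ.
Along the parallel at 50.4°, map distances are exaggerated by k = sec 50.4° = 1.569.
True distance = 2900 / 1.569 = 2900 × cos 50.4° ≈ 1850 km.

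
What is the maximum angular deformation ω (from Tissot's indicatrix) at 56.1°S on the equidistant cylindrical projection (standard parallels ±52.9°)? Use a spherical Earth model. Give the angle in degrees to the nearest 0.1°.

The equidistant cylindrical projection with φ₀ = 52.9° has h = 1 (meridians true) and k = cos φ₀ / cos φ along parallels.
At 56.1°: h = 1.000, k = 1.082; principal scales a = 1.082, b = 1.000.
sin(ω/2) = (a − b)/(a + b) = 0.08151/2.082 = 0.03916, so ω = 2 arcsin(0.03916) ≈ 4.5°.

4.5°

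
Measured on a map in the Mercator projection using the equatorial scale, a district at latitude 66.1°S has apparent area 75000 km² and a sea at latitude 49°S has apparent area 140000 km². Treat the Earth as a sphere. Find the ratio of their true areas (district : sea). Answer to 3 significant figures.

0.204

Since Mercator area scale is 1/cos²φ, the true area equals the apparent area multiplied by cos²φ.
True area of district: 75000 × cos²(66.1°) = 75000 × 0.1641 = 12310 km².
True area of sea: 140000 × cos²(49°) = 140000 × 0.4304 = 60260 km².
Ratio = 12310 / 60260 ≈ 0.204.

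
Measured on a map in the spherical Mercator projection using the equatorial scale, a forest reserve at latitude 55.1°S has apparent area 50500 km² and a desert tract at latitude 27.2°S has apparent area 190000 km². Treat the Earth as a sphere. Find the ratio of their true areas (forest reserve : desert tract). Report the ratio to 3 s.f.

Since Mercator area scale is 1/cos²φ, the true area equals the apparent area multiplied by cos²φ.
True area of forest reserve: 50500 × cos²(55.1°) = 50500 × 0.3274 = 16530 km².
True area of desert tract: 190000 × cos²(27.2°) = 190000 × 0.7911 = 150300 km².
Ratio = 16530 / 150300 ≈ 0.110.

0.110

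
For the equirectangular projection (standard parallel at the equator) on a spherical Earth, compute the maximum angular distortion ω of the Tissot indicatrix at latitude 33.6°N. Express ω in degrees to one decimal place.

10.5°

For the equirectangular projection with φ₀ = 0 (plate carrée), h = 1 along meridians and k = sec φ along parallels.
At 33.6°: h = 1.000, k = 1.201; principal scales a = 1.201, b = 1.000.
sin(ω/2) = (a − b)/(a + b) = 0.2006/2.201 = 0.09115, so ω = 2 arcsin(0.09115) ≈ 10.5°.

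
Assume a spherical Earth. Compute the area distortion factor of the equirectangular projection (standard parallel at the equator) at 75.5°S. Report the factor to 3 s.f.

For the equirectangular projection with φ₀ = 0 (plate carrée), h = 1 along meridians and k = sec φ along parallels.
Areal scale = h·k = 1 × sec φ; at 75.5°, h = 1.000, k = 3.994, so h·k = 3.994.

3.99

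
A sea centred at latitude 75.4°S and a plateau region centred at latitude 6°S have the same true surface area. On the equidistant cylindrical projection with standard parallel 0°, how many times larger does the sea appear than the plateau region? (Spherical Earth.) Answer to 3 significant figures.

3.95

For the equirectangular projection with φ₀ = 0 (plate carrée), h = 1 along meridians and k = sec φ along parallels.
Areal scale at 75.4°: h·k = 1.000 × 3.967 = 3.967.
Areal scale at 6°: h·k = 1.000 × 1.006 = 1.006.
Ratio = 3.967/1.006 ≈ 3.95.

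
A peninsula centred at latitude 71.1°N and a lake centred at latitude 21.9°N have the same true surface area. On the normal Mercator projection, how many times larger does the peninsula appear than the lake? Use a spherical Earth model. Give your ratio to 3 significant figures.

Mercator areal scale is sec²φ.
At 71.1°: sec²(71.1°) = 1/0.3239² = 9.531.
At 21.9°: sec²(21.9°) = 1/0.9278² = 1.162.
Ratio = 9.531/1.162 = cos²(21.9°)/cos²(71.1°) ≈ 8.20.

8.20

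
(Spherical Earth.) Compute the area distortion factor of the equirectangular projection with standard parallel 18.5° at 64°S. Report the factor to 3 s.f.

The equidistant cylindrical projection with φ₀ = 18.5° has h = 1 (meridians true) and k = cos φ₀ / cos φ along parallels.
Areal scale = h·k = 1 × cos φ₀ / cos φ; at 64°, h = 1.000, k = 2.163, so h·k = 2.163.

2.16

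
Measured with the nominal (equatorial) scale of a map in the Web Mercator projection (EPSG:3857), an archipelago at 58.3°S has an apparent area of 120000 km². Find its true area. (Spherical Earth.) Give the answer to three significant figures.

33100 km²

Mercator is conformal, so the point scale is isotropic: h = k = sec φ = 1/cos φ.
Areal scale = k² = sec²φ = 1/cos²(58.3°) = 1/0.5255² = 3.622.
True area = apparent / (areal scale) = 120000 / 3.622 ≈ 33100 km².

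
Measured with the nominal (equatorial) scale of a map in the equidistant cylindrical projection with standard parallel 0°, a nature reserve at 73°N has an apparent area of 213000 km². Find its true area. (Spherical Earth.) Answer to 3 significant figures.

62300 km²

Plate carrée maps x = Rλ, y = Rφ. The meridian scale is h = 1 and the parallel scale is k = 1/cos φ = sec φ.
Areal scale = h·k = 1 × sec φ; at 73°, h = 1.000, k = 3.420, so h·k = 3.420.
True area = apparent / (areal scale) = 213000 / 3.420 ≈ 62300 km².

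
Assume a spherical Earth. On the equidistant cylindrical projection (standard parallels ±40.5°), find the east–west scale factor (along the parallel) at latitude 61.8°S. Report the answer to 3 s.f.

1.61

In the equirectangular projection with standard parallel φ₀ = 40.5° (x = Rλ cos φ₀, y = Rφ), meridians are true-scale (h = 1) and the parallel scale is k = cos φ₀ / cos φ.
k = cos 40.5° / cos 61.8° = 0.7604/0.4726 = 1.609.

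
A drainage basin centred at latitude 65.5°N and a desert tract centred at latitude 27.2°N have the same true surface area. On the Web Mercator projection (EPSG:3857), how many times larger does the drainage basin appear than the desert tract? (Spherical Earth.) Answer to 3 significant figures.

Mercator is conformal with k = sec φ, so areal scale = k² = sec²φ.
At 65.5°: sec²(65.5°) = 1/0.4147² = 5.815.
At 27.2°: sec²(27.2°) = 1/0.8894² = 1.264.
Ratio = 5.815/1.264 = cos²(27.2°)/cos²(65.5°) ≈ 4.60.

4.60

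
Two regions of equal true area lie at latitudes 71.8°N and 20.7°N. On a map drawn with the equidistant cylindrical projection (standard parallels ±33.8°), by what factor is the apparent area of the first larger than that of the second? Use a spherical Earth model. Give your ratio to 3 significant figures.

The equidistant cylindrical projection with φ₀ = 33.8° has h = 1 (meridians true) and k = cos φ₀ / cos φ along parallels.
Areal scale at 71.8°: h·k = 1.000 × 2.661 = 2.661.
Areal scale at 20.7°: h·k = 1.000 × 0.8883 = 0.8883.
Ratio = 2.661/0.8883 ≈ 3.00.

3.00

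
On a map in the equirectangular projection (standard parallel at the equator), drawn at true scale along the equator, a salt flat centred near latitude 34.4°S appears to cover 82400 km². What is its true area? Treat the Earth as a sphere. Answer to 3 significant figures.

In the plate carrée (x = Rλ, y = Rφ), meridians are true-scale (h = 1) and parallels are stretched by k = sec φ.
Areal scale = h·k = 1 × sec φ; at 34.4°, h = 1.000, k = 1.212, so h·k = 1.212.
True area = apparent / (areal scale) = 82400 / 1.212 ≈ 68000 km².

68000 km²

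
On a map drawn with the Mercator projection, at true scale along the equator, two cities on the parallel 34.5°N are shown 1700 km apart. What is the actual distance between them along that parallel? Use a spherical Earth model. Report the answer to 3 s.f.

1400 km

Mercator is conformal, so the point scale is isotropic: h = k = sec φ = 1/cos φ.
Along the parallel at 34.5°, map distances are exaggerated by k = sec 34.5° = 1.213.
True distance = 1700 / 1.213 = 1700 × cos 34.5° ≈ 1400 km.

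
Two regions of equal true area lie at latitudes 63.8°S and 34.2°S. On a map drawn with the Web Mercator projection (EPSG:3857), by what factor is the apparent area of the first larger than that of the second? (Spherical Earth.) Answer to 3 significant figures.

3.51

Mercator is conformal with k = sec φ, so areal scale = k² = sec²φ.
At 63.8°: sec²(63.8°) = 1/0.4415² = 5.130.
At 34.2°: sec²(34.2°) = 1/0.8271² = 1.462.
Ratio = 5.130/1.462 = cos²(34.2°)/cos²(63.8°) ≈ 3.51.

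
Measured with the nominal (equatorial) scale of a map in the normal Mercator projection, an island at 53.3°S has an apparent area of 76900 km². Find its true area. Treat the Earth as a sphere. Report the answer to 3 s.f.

27500 km²

Mercator is conformal, so the point scale is isotropic: h = k = sec φ = 1/cos φ.
Areal scale = k² = sec²φ = 1/cos²(53.3°) = 1/0.5976² = 2.800.
True area = apparent / (areal scale) = 76900 / 2.800 ≈ 27500 km².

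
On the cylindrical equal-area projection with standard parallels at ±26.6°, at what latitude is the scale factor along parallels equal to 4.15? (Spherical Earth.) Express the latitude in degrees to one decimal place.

77.6°

A cylindrical equal-area projection with standard parallel φ₀ has meridian scale h = cos φ / cos φ₀ and parallel scale k = cos φ₀ / cos φ (so areas are preserved, h·k = 1).
k = cos φ₀ / cos φ = 4.15  ⇒  cos φ = cos 26.6° / 4.15 = 0.2155.
φ = arccos(0.2155) ≈ 77.6°.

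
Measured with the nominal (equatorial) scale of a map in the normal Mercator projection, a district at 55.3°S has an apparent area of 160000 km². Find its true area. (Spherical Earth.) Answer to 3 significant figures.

For Mercator, h = k = sec φ (a conformal cylindrical projection has a single point scale, 1/cos φ).
Areal scale = k² = sec²φ = 1/cos²(55.3°) = 1/0.5693² = 3.086.
True area = apparent / (areal scale) = 160000 / 3.086 ≈ 51900 km².

51900 km²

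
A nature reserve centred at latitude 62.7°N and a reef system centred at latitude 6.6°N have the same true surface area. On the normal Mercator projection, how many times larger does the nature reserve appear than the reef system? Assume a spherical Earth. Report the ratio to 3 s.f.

Mercator areal scale is sec²φ.
At 62.7°: sec²(62.7°) = 1/0.4586² = 4.754.
At 6.6°: sec²(6.6°) = 1/0.9934² = 1.013.
Ratio = 4.754/1.013 = cos²(6.6°)/cos²(62.7°) ≈ 4.69.

4.69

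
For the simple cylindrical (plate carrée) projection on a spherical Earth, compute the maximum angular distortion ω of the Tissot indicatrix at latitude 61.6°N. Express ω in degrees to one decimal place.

For the equirectangular projection with φ₀ = 0 (plate carrée), h = 1 along meridians and k = sec φ along parallels.
At 61.6°: h = 1.000, k = 2.103; principal scales a = 2.103, b = 1.000.
sin(ω/2) = (a − b)/(a + b) = 1.103/3.103 = 0.3554, so ω = 2 arcsin(0.3554) ≈ 41.6°.

41.6°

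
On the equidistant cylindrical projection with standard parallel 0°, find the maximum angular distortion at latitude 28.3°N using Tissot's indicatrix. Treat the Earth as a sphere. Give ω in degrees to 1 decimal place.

7.3°

In the plate carrée (x = Rλ, y = Rφ), meridians are true-scale (h = 1) and parallels are stretched by k = sec φ.
At 28.3°: h = 1.000, k = 1.136; principal scales a = 1.136, b = 1.000.
sin(ω/2) = (a − b)/(a + b) = 0.1357/2.136 = 0.06356, so ω = 2 arcsin(0.06356) ≈ 7.3°.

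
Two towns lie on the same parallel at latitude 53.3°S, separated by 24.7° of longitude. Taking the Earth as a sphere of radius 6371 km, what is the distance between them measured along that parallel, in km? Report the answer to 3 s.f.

Arc length along a parallel = R cos φ · Δλ (with Δλ in radians).
= 6371 × cos 53.3° × (24.7° × π/180) = 6371 × 0.5976 × 0.4311 ≈ 1640 km.

1640 km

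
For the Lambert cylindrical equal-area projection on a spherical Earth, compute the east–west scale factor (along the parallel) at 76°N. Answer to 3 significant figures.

The Lambert cylindrical equal-area projection is the cylindrical equal-area projection with its standard parallel at the equator (φ₀ = 0). For cylindrical equal-area with standard parallel φ₀, h = cos φ / cos φ₀ and k = cos φ₀ / cos φ, so h·k = 1.
k = cos 0° / cos 76° = 1.000/0.2419 = 4.134.

4.13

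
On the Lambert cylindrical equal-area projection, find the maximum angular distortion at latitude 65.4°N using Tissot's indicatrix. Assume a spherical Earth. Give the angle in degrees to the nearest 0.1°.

89.6°

The Lambert cylindrical equal-area projection is the cylindrical equal-area projection with its standard parallel at the equator (φ₀ = 0). Cylindrical equal-area (φ₀ = 0°): h = cos φ / cos 0° along meridians, k = cos 0° / cos φ along parallels; h·k = 1.
At 65.4°: h = 0.4163, k = 2.402; principal scales a = 2.402, b = 0.4163.
sin(ω/2) = (a − b)/(a + b) = 1.986/2.819 = 0.7046, so ω = 2 arcsin(0.7046) ≈ 89.6°.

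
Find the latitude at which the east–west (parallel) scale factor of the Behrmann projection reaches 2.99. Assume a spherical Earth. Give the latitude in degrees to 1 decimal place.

The Behrmann projection is cylindrical equal-area with φ₀ = 30°. A cylindrical equal-area projection with standard parallel φ₀ has meridian scale h = cos φ / cos φ₀ and parallel scale k = cos φ₀ / cos φ (so areas are preserved, h·k = 1).
k = cos φ₀ / cos φ = 2.99  ⇒  cos φ = cos 30° / 2.99 = 0.2896.
φ = arccos(0.2896) ≈ 73.2°.

73.2°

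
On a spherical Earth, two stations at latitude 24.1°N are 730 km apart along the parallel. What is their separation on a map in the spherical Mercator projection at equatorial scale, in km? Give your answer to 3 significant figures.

For Mercator, h = k = sec φ (a conformal cylindrical projection has a single point scale, 1/cos φ).
Along the parallel, k = sec 24.1° = 1/0.9128 = 1.095.
Map distance = 730 × 1.095 ≈ 800 km.

800 km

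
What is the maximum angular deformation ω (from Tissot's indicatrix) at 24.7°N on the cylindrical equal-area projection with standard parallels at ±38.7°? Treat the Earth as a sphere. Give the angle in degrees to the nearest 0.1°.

A cylindrical equal-area projection with standard parallel φ₀ has meridian scale h = cos φ / cos φ₀ and parallel scale k = cos φ₀ / cos φ (so areas are preserved, h·k = 1).
At 24.7°: h = 1.164, k = 0.8590; principal scales a = 1.164, b = 0.8590.
sin(ω/2) = (a − b)/(a + b) = 0.3051/2.023 = 0.1508, so ω = 2 arcsin(0.1508) ≈ 17.3°.

17.3°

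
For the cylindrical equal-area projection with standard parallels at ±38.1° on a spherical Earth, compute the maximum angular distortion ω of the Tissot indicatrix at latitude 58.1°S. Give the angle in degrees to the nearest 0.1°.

For cylindrical equal-area with standard parallel φ₀, h = cos φ / cos φ₀ and k = cos φ₀ / cos φ, so h·k = 1.
At 58.1°: h = 0.6715, k = 1.489; principal scales a = 1.489, b = 0.6715.
sin(ω/2) = (a − b)/(a + b) = 0.8177/2.161 = 0.3784, so ω = 2 arcsin(0.3784) ≈ 44.5°.

44.5°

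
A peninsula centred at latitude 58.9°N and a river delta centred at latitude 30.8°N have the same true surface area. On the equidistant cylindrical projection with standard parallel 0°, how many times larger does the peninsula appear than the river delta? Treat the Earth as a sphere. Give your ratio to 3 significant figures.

In the plate carrée (x = Rλ, y = Rφ), meridians are true-scale (h = 1) and parallels are stretched by k = sec φ.
Areal scale at 58.9°: h·k = 1.000 × 1.936 = 1.936.
Areal scale at 30.8°: h·k = 1.000 × 1.164 = 1.164.
Ratio = 1.936/1.164 ≈ 1.66.

1.66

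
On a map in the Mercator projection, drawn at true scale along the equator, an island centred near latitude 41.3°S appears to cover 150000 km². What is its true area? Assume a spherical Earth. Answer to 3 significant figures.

84700 km²

Mercator is conformal, so the point scale is isotropic: h = k = sec φ = 1/cos φ.
Areal scale = k² = sec²φ = 1/cos²(41.3°) = 1/0.7513² = 1.772.
True area = apparent / (areal scale) = 150000 / 1.772 ≈ 84700 km².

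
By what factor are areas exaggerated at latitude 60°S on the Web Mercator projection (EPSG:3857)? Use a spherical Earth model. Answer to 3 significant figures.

4.00

Mercator is conformal, so the point scale is isotropic: h = k = sec φ = 1/cos φ.
Areal scale = k² = sec²φ = 1/cos²(60°) = 1/0.5000² = 4.000.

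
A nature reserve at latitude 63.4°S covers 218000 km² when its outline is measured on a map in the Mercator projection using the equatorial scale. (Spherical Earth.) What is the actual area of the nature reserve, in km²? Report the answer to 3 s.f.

43700 km²

Mercator is conformal, so the point scale is isotropic: h = k = sec φ = 1/cos φ.
Areal scale = k² = sec²φ = 1/cos²(63.4°) = 1/0.4478² = 4.988.
True area = apparent / (areal scale) = 218000 / 4.988 ≈ 43700 km².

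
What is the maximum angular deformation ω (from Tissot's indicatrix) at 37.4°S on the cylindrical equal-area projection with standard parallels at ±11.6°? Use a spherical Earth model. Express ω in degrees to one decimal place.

23.8°

A cylindrical equal-area projection with standard parallel φ₀ has meridian scale h = cos φ / cos φ₀ and parallel scale k = cos φ₀ / cos φ (so areas are preserved, h·k = 1).
At 37.4°: h = 0.8110, k = 1.233; principal scales a = 1.233, b = 0.8110.
sin(ω/2) = (a − b)/(a + b) = 0.4221/2.044 = 0.2065, so ω = 2 arcsin(0.2065) ≈ 23.8°.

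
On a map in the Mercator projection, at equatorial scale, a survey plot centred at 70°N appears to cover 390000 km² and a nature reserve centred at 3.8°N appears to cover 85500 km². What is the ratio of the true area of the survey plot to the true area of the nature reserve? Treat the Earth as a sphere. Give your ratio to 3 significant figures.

On Mercator the areal scale is sec²φ, so true area = apparent × cos²φ.
True area of survey plot: 390000 × cos²(70°) = 390000 × 0.1170 = 45620 km².
True area of nature reserve: 85500 × cos²(3.8°) = 85500 × 0.9956 = 85120 km².
Ratio = 45620 / 85120 ≈ 0.536.

0.536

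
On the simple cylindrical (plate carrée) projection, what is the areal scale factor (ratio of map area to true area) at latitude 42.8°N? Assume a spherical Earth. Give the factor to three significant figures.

1.36

Plate carrée maps x = Rλ, y = Rφ. The meridian scale is h = 1 and the parallel scale is k = 1/cos φ = sec φ.
Areal scale = h·k = 1 × sec φ; at 42.8°, h = 1.000, k = 1.363, so h·k = 1.363.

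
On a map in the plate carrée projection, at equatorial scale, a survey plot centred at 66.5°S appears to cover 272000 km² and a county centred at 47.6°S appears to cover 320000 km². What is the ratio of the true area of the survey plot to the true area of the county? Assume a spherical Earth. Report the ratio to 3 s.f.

Plate carrée has h = 1 and k = sec φ, giving areal scale sec φ; true area = (apparent area) · cos φ.
True area of survey plot: 272000 × cos(66.5°) = 272000 × 0.3987 = 108500 km².
True area of county: 320000 × cos(47.6°) = 320000 × 0.6743 = 215800 km².
Ratio = 108500 / 215800 ≈ 0.503.

0.503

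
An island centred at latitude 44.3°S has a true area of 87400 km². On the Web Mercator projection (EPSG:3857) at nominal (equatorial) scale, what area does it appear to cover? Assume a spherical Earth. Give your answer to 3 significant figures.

171000 km²

Mercator is conformal, so the point scale is isotropic: h = k = sec φ = 1/cos φ.
Areal scale = k² = sec²φ = 1/cos²(44.3°) = 1/0.7157² = 1.952.
Apparent area = 87400 × 1.952 ≈ 171000 km².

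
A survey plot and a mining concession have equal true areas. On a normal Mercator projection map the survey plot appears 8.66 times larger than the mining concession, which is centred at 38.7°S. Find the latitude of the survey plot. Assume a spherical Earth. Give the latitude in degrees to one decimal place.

74.6°

Mercator areal scale is sec²φ, so apparent-area ratio = sec²φ₁ / sec²φ₂ = cos²φ₂ / cos²φ₁.
cos²φ₂ / cos²φ₁ = 8.66  ⇒  cos φ₁ = cos 38.7° / √8.66 = 0.7804/2.943 = 0.2652.
φ₁ = arccos(0.2652) ≈ 74.6°.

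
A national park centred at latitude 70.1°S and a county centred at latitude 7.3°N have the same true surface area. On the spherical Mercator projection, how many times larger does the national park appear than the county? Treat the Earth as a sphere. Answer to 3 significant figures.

On Mercator, area is exaggerated by sec²φ = 1/cos²φ.
At 70.1°: sec²(70.1°) = 1/0.3404² = 8.631.
At 7.3°: sec²(7.3°) = 1/0.9919² = 1.016.
Ratio = 8.631/1.016 = cos²(7.3°)/cos²(70.1°) ≈ 8.49.

8.49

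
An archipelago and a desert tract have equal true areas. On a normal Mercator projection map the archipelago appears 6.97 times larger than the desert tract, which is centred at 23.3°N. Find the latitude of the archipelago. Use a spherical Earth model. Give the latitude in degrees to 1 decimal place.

69.6°

For equal true areas on Mercator, apparent areas scale as sec²φ, so the ratio is cos²φ₂ / cos²φ₁.
cos²φ₂ / cos²φ₁ = 6.97  ⇒  cos φ₁ = cos 23.3° / √6.97 = 0.9184/2.640 = 0.3479.
φ₁ = arccos(0.3479) ≈ 69.6°.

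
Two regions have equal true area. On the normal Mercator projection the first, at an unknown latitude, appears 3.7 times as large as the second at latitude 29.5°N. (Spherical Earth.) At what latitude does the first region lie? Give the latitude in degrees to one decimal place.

Mercator areal scale is sec²φ, so apparent-area ratio = sec²φ₁ / sec²φ₂ = cos²φ₂ / cos²φ₁.
cos²φ₂ / cos²φ₁ = 3.7  ⇒  cos φ₁ = cos 29.5° / √3.7 = 0.8704/1.924 = 0.4525.
φ₁ = arccos(0.4525) ≈ 63.1°.

63.1°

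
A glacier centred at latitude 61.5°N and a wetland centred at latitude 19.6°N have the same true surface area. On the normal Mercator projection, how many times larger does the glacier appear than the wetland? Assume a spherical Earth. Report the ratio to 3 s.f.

On Mercator, area is exaggerated by sec²φ = 1/cos²φ.
At 61.5°: sec²(61.5°) = 1/0.4772² = 4.392.
At 19.6°: sec²(19.6°) = 1/0.9421² = 1.127.
Ratio = 4.392/1.127 = cos²(19.6°)/cos²(61.5°) ≈ 3.90.

3.90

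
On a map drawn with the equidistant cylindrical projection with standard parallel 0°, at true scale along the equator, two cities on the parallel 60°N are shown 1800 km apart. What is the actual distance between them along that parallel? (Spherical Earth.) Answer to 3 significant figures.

For the equirectangular projection with φ₀ = 0 (plate carrée), h = 1 along meridians and k = sec φ along parallels.
Along the parallel at 60°, map distances are exaggerated by k = sec 60° = 2.000.
True distance = 1800 / 2.000 = 1800 × cos 60° ≈ 900 km.

900 km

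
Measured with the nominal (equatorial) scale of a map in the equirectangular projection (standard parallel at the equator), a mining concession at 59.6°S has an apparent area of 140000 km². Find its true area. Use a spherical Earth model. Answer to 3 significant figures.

70800 km²

In the plate carrée (x = Rλ, y = Rφ), meridians are true-scale (h = 1) and parallels are stretched by k = sec φ.
Areal scale = h·k = 1 × sec φ; at 59.6°, h = 1.000, k = 1.976, so h·k = 1.976.
True area = apparent / (areal scale) = 140000 / 1.976 ≈ 70800 km².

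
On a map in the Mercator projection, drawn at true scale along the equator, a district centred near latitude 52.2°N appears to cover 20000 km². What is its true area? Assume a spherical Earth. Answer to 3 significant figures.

Mercator is conformal, so the point scale is isotropic: h = k = sec φ = 1/cos φ.
Areal scale = k² = sec²φ = 1/cos²(52.2°) = 1/0.6129² = 2.662.
True area = apparent / (areal scale) = 20000 / 2.662 ≈ 7510 km².

7510 km²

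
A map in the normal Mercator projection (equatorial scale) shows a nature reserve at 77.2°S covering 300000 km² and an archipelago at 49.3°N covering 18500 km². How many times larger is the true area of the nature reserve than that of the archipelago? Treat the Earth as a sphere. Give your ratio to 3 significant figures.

1.87

Since Mercator area scale is 1/cos²φ, the true area equals the apparent area multiplied by cos²φ.
True area of nature reserve: 300000 × cos²(77.2°) = 300000 × 0.04908 = 14730 km².
True area of archipelago: 18500 × cos²(49.3°) = 18500 × 0.4252 = 7867 km².
Ratio = 14730 / 7867 ≈ 1.87.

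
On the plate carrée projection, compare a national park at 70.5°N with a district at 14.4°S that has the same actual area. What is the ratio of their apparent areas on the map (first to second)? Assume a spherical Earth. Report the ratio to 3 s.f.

In the plate carrée (x = Rλ, y = Rφ), meridians are true-scale (h = 1) and parallels are stretched by k = sec φ.
Areal scale at 70.5°: h·k = 1.000 × 2.996 = 2.996.
Areal scale at 14.4°: h·k = 1.000 × 1.032 = 1.032.
Ratio = 2.996/1.032 ≈ 2.90.

2.90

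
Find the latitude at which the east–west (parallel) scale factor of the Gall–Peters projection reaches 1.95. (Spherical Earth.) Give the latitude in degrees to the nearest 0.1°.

68.7°

The Gall–Peters projection is cylindrical equal-area with φ₀ = 45°. Cylindrical equal-area (φ₀ = 45°): h = cos φ / cos 45° along meridians, k = cos 45° / cos φ along parallels; h·k = 1.
k = cos φ₀ / cos φ = 1.95  ⇒  cos φ = cos 45° / 1.95 = 0.3626.
φ = arccos(0.3626) ≈ 68.7°.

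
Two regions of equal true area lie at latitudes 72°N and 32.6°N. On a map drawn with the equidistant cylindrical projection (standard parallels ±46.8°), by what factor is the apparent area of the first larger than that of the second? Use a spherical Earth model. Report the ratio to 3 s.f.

With standard parallel φ₀ = 46.8°, the equirectangular projection gives x = Rλ cos φ₀, y = Rφ, so h = 1 and k = cos 46.8° / cos φ.
Areal scale at 72°: h·k = 1.000 × 2.215 = 2.215.
Areal scale at 32.6°: h·k = 1.000 × 0.8126 = 0.8126.
Ratio = 2.215/0.8126 ≈ 2.73.

2.73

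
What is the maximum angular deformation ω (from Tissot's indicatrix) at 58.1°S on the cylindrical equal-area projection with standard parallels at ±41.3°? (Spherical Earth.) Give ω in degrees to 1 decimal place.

Cylindrical equal-area (φ₀ = 41.3°): h = cos φ / cos 41.3° along meridians, k = cos 41.3° / cos φ along parallels; h·k = 1.
At 58.1°: h = 0.7034, k = 1.422; principal scales a = 1.422, b = 0.7034.
sin(ω/2) = (a − b)/(a + b) = 0.7183/2.125 = 0.3380, so ω = 2 arcsin(0.3380) ≈ 39.5°.

39.5°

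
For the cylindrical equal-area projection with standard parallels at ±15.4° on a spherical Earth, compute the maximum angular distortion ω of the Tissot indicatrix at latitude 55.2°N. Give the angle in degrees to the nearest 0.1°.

57.5°

A cylindrical equal-area projection with standard parallel φ₀ has meridian scale h = cos φ / cos φ₀ and parallel scale k = cos φ₀ / cos φ (so areas are preserved, h·k = 1).
At 55.2°: h = 0.5920, k = 1.689; principal scales a = 1.689, b = 0.5920.
sin(ω/2) = (a − b)/(a + b) = 1.097/2.281 = 0.4810, so ω = 2 arcsin(0.4810) ≈ 57.5°.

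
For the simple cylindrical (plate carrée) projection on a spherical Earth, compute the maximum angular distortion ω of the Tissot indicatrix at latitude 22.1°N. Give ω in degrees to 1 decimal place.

4.4°

In the plate carrée (x = Rλ, y = Rφ), meridians are true-scale (h = 1) and parallels are stretched by k = sec φ.
At 22.1°: h = 1.000, k = 1.079; principal scales a = 1.079, b = 1.000.
sin(ω/2) = (a − b)/(a + b) = 0.07930/2.079 = 0.03814, so ω = 2 arcsin(0.03814) ≈ 4.4°.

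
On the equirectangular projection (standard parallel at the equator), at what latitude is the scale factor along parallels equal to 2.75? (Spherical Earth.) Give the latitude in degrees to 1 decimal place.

68.7°

Plate carrée: h = 1, k = sec φ along parallels.
sec φ = 2.75  ⇒  cos φ = 0.3636  ⇒  φ ≈ 68.7°.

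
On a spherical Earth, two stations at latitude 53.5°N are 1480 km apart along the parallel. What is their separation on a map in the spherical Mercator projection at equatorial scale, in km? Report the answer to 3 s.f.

Mercator is conformal, so the point scale is isotropic: h = k = sec φ = 1/cos φ.
Along the parallel, k = sec 53.5° = 1/0.5948 = 1.681.
Map distance = 1480 × 1.681 ≈ 2490 km.

2490 km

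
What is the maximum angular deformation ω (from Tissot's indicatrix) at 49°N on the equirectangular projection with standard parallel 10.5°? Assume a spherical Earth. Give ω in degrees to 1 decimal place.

The equidistant cylindrical projection with φ₀ = 10.5° has h = 1 (meridians true) and k = cos φ₀ / cos φ along parallels.
At 49°: h = 1.000, k = 1.499; principal scales a = 1.499, b = 1.000.
sin(ω/2) = (a − b)/(a + b) = 0.4987/2.499 = 0.1996, so ω = 2 arcsin(0.1996) ≈ 23.0°.

23.0°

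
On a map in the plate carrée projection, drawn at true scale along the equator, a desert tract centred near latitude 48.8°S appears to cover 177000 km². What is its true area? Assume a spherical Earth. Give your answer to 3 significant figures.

In the plate carrée (x = Rλ, y = Rφ), meridians are true-scale (h = 1) and parallels are stretched by k = sec φ.
Areal scale = h·k = 1 × sec φ; at 48.8°, h = 1.000, k = 1.518, so h·k = 1.518.
True area = apparent / (areal scale) = 177000 / 1.518 ≈ 117000 km².

117000 km²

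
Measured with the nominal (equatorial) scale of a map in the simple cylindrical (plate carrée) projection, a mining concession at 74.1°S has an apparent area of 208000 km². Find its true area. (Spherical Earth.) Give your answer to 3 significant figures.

In the plate carrée (x = Rλ, y = Rφ), meridians are true-scale (h = 1) and parallels are stretched by k = sec φ.
Areal scale = h·k = 1 × sec φ; at 74.1°, h = 1.000, k = 3.650, so h·k = 3.650.
True area = apparent / (areal scale) = 208000 / 3.650 ≈ 57000 km².

57000 km²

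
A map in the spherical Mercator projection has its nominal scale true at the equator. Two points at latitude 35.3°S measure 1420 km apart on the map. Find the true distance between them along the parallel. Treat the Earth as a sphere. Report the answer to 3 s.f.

For Mercator, h = k = sec φ (a conformal cylindrical projection has a single point scale, 1/cos φ).
Along the parallel at 35.3°, map distances are exaggerated by k = sec 35.3° = 1.225.
True distance = 1420 / 1.225 = 1420 × cos 35.3° ≈ 1160 km.

1160 km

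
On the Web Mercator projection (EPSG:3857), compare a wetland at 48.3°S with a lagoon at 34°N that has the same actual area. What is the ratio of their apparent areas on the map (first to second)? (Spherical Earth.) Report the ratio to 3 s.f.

1.55

On Mercator, area is exaggerated by sec²φ = 1/cos²φ.
At 48.3°: sec²(48.3°) = 1/0.6652² = 2.260.
At 34°: sec²(34°) = 1/0.8290² = 1.455.
Ratio = 2.260/1.455 = cos²(34°)/cos²(48.3°) ≈ 1.55.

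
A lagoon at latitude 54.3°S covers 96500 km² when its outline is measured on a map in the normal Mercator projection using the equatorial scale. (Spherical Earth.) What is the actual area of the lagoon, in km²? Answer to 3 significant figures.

Mercator is conformal, so the point scale is isotropic: h = k = sec φ = 1/cos φ.
Areal scale = k² = sec²φ = 1/cos²(54.3°) = 1/0.5835² = 2.937.
True area = apparent / (areal scale) = 96500 / 2.937 ≈ 32900 km².

32900 km²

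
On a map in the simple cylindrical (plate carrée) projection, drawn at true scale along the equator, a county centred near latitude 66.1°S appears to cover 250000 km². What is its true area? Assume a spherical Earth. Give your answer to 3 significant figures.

101000 km²

Plate carrée maps x = Rλ, y = Rφ. The meridian scale is h = 1 and the parallel scale is k = 1/cos φ = sec φ.
Areal scale = h·k = 1 × sec φ; at 66.1°, h = 1.000, k = 2.468, so h·k = 2.468.
True area = apparent / (areal scale) = 250000 / 2.468 ≈ 101000 km².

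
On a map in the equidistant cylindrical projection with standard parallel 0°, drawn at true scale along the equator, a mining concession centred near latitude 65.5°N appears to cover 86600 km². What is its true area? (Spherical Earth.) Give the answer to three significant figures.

Plate carrée maps x = Rλ, y = Rφ. The meridian scale is h = 1 and the parallel scale is k = 1/cos φ = sec φ.
Areal scale = h·k = 1 × sec φ; at 65.5°, h = 1.000, k = 2.411, so h·k = 2.411.
True area = apparent / (areal scale) = 86600 / 2.411 ≈ 35900 km².

35900 km²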